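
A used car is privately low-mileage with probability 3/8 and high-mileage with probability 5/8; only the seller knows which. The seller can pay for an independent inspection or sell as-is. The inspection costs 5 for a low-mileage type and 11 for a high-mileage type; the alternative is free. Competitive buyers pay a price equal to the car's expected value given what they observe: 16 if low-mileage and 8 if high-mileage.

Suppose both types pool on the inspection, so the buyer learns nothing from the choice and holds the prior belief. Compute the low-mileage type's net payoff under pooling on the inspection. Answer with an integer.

6

Pooled price = 3/8·16 + 5/8·8 = 11.
low-mileage pays cost 5 for the inspection, so net payoff = 11 − 5 = 6.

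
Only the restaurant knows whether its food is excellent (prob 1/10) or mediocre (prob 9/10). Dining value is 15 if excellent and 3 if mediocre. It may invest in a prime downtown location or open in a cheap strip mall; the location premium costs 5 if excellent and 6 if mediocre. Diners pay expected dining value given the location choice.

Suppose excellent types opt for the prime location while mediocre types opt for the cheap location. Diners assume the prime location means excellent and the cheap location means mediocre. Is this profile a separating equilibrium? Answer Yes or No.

No

Under these beliefs, the prime location earns price premium 15 and the cheap location earns price premium 3.
excellent: the prime location nets 15 − 5 = 10; the cheap location nets 3. excellent prefers the prime location.
mediocre: the prime location nets 15 − 6 = 9; the cheap location nets 3. mediocre would deviate to the prime location.
mediocre has a profitable deviation, so the profile is not an equilibrium.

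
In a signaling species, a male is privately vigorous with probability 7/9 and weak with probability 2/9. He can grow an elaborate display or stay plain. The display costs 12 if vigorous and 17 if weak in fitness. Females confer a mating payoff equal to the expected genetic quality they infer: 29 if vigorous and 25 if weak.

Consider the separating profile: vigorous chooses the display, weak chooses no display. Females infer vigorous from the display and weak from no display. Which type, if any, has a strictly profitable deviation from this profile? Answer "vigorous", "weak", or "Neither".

vigorous

The display pays 29; no display pays 25.
vigorous: assigned the display, nets 29 − 12 = 17; deviating to no display nets 25.
weak: assigned no display, nets 25; deviating to the display nets 29 − 17 = 12.
The vigorous type gains 8 by deviating.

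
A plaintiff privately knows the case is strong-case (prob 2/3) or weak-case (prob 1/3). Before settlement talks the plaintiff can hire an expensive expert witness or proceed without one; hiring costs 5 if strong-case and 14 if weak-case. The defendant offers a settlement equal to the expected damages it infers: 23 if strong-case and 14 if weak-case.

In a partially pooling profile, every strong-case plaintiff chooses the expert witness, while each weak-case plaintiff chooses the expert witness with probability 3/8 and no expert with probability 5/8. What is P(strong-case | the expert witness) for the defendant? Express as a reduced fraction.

16/19

P(the expert witness) = (2/3)·1 + (1/3)·(3/8) = 19/24.
By Bayes' rule, P(strong-case | the expert witness) = (2/3) / (19/24) = 16/19.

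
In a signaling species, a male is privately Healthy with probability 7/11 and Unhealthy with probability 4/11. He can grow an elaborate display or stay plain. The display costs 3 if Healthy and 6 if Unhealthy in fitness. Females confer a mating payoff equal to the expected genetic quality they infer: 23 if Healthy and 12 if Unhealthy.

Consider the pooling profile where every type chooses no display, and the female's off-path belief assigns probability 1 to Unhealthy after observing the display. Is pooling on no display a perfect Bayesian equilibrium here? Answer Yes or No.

Yes

On path, the female holds the prior and pays 7/11·23 + 4/11·12 = 19. Off path (the display), believing Unhealthy, it pays 12.
Healthy: no display nets 19; the display nets 12 − 3 = 9. Healthy stays.
Unhealthy: no display nets 19; the display nets 12 − 6 = 6. Unhealthy stays.
No type deviates, so pooling is sustained.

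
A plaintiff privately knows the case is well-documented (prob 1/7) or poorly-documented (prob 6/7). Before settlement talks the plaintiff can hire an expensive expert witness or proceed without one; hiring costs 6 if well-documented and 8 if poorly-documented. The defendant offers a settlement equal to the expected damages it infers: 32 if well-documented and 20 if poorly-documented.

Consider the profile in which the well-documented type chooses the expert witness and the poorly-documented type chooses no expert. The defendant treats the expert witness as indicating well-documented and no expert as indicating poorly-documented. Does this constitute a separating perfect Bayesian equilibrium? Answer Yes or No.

Under these beliefs, the expert witness earns settlement 32 and no expert earns settlement 20.
well-documented: the expert witness nets 32 − 6 = 26; no expert nets 20. well-documented prefers the expert witness.
poorly-documented: the expert witness nets 32 − 8 = 24; no expert nets 20. poorly-documented would deviate to the expert witness.
poorly-documented has a profitable deviation, so the profile is not an equilibrium.

No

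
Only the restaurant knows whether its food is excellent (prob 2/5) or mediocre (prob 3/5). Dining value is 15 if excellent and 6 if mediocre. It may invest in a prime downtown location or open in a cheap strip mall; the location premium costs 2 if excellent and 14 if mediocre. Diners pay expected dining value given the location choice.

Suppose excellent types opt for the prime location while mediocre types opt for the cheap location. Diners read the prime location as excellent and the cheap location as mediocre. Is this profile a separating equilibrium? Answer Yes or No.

Yes

Under these beliefs, the prime location earns price premium 15 and the cheap location earns price premium 6.
excellent: the prime location nets 15 − 2 = 13; the cheap location nets 6. excellent prefers the prime location.
mediocre: the prime location nets 15 − 14 = 1; the cheap location nets 6. mediocre prefers the cheap location.
Neither type deviates, so the separating profile is an equilibrium.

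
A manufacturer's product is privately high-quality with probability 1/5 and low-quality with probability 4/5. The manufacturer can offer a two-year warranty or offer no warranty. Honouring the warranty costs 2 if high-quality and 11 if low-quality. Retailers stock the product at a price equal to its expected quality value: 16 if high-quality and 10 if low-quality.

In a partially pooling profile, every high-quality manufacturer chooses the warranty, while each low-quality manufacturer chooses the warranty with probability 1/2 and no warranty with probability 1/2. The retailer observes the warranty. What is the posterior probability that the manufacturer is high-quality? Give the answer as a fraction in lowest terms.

1/3

P(the warranty) = (1/5)·1 + (4/5)·(1/2) = 3/5.
By Bayes' rule, P(high-quality | the warranty) = (1/5) / (3/5) = 1/3.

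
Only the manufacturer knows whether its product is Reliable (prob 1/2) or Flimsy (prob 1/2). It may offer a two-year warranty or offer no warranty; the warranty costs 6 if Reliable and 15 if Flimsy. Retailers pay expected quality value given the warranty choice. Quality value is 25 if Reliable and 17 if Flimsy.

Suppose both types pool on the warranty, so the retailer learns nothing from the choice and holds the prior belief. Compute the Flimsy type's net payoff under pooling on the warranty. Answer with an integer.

6

Pooled price = 1/2·25 + 1/2·17 = 21.
Flimsy pays cost 15 for the warranty, so net payoff = 21 − 15 = 6.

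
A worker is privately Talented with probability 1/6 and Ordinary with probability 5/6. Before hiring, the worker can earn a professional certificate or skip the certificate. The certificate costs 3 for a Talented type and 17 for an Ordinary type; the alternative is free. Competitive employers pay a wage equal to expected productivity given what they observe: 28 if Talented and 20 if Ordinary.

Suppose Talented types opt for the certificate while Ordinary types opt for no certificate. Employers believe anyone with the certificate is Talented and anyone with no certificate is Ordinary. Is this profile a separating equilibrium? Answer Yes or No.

Under these beliefs, the certificate earns wage 28 and no certificate earns wage 20.
Talented: the certificate nets 28 − 3 = 25; no certificate nets 20. Talented prefers the certificate.
Ordinary: the certificate nets 28 − 17 = 11; no certificate nets 20. Ordinary prefers no certificate.
Neither type deviates, so the separating profile is an equilibrium.

Yes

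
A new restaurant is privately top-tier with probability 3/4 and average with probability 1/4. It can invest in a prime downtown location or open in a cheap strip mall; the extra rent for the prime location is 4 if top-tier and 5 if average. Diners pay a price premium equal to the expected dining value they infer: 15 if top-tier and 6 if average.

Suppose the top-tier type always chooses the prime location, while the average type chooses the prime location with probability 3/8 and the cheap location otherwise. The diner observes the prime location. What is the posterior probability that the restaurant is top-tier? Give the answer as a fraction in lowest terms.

8/9

P(the prime location) = (3/4)·1 + (1/4)·(3/8) = 27/32.
By Bayes' rule, P(top-tier | the prime location) = (3/4) / (27/32) = 8/9.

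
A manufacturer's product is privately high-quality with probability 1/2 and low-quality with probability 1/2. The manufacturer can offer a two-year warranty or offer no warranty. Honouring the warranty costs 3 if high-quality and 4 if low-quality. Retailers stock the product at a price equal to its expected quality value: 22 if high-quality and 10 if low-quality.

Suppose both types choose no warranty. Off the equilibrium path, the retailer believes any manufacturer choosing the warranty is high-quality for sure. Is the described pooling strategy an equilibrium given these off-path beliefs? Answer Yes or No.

On path, the retailer holds the prior and pays 1/2·22 + 1/2·10 = 16. Off path (the warranty), believing high-quality, it pays 22.
high-quality: no warranty nets 16; the warranty nets 22 − 3 = 19. high-quality would deviate.
low-quality: no warranty nets 16; the warranty nets 22 − 4 = 18. low-quality would deviate.
A type deviates, so pooling fails.

No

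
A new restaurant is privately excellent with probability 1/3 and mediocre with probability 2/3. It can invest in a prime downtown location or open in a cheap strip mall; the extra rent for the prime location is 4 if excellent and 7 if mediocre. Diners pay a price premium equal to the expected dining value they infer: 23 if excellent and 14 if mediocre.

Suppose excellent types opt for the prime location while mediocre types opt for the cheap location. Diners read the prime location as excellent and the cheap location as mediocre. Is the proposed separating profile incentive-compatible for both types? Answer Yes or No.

No

Under these beliefs, the prime location earns price premium 23 and the cheap location earns price premium 14.
excellent: the prime location nets 23 − 4 = 19; the cheap location nets 14. excellent prefers the prime location.
mediocre: the prime location nets 23 − 7 = 16; the cheap location nets 14. mediocre would deviate to the prime location.
mediocre has a profitable deviation, so the profile is not an equilibrium.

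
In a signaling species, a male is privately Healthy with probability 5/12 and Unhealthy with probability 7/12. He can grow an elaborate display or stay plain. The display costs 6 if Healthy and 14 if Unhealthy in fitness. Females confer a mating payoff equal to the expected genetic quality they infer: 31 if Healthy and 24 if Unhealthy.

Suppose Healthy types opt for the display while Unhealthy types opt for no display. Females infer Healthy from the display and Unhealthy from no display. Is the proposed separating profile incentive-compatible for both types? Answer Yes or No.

Yes

Under these beliefs, the display earns mating payoff 31 and no display earns mating payoff 24.
Healthy: the display nets 31 − 6 = 25; no display nets 24. Healthy prefers the display.
Unhealthy: the display nets 31 − 14 = 17; no display nets 24. Unhealthy prefers no display.
Neither type deviates, so the separating profile is an equilibrium.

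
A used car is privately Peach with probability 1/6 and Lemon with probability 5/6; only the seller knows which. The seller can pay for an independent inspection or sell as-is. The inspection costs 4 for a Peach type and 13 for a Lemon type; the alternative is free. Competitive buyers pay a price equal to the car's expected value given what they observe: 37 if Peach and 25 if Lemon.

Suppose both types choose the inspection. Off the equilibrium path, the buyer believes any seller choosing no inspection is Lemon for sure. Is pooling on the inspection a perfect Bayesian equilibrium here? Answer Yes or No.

On path, the buyer holds the prior and pays 1/6·37 + 5/6·25 = 27. Off path (no inspection), believing Lemon, it pays 25.
Peach: the inspection nets 27 − 4 = 23; no inspection nets 25. Peach would deviate.
Lemon: the inspection nets 27 − 13 = 14; no inspection nets 25. Lemon would deviate.
A type deviates, so pooling fails.

No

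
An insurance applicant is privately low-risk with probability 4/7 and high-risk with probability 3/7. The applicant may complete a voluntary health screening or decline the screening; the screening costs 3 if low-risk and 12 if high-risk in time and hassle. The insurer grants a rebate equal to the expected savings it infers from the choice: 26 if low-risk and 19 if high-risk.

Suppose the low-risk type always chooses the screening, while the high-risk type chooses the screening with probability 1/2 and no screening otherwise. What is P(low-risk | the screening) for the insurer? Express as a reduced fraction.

8/11

P(the screening) = (4/7)·1 + (3/7)·(1/2) = 11/14.
By Bayes' rule, P(low-risk | the screening) = (4/7) / (11/14) = 8/11.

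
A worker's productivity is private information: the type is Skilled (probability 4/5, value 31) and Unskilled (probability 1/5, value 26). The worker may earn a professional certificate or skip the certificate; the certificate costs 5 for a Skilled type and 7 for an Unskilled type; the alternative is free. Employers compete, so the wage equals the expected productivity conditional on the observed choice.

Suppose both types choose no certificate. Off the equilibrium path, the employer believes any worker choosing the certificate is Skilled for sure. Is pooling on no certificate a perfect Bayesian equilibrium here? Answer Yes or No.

Yes

On path, the employer holds the prior and pays 4/5·31 + 1/5·26 = 30. Off path (the certificate), believing Skilled, it pays 31.
Skilled: no certificate nets 30; the certificate nets 31 − 5 = 26. Skilled stays.
Unskilled: no certificate nets 30; the certificate nets 31 − 7 = 24. Unskilled stays.
No type deviates, so pooling is sustained.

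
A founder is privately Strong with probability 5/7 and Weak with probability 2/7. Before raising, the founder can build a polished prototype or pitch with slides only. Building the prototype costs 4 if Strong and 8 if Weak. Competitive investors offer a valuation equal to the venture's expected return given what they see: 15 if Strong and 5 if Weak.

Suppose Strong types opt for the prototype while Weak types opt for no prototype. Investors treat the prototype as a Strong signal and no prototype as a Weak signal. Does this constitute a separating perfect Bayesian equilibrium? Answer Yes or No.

No

Under these beliefs, the prototype earns valuation 15 and no prototype earns valuation 5.
Strong: the prototype nets 15 − 4 = 11; no prototype nets 5. Strong prefers the prototype.
Weak: the prototype nets 15 − 8 = 7; no prototype nets 5. Weak would deviate to the prototype.
Weak has a profitable deviation, so the profile is not an equilibrium.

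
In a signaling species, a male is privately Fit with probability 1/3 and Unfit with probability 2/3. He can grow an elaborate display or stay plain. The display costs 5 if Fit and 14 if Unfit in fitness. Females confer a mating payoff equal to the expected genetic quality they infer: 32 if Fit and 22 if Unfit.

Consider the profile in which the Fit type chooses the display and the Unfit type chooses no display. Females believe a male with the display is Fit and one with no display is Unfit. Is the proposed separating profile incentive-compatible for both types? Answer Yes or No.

Yes

Under these beliefs, the display earns mating payoff 32 and no display earns mating payoff 22.
Fit: the display nets 32 − 5 = 27; no display nets 22. Fit prefers the display.
Unfit: the display nets 32 − 14 = 18; no display nets 22. Unfit prefers no display.
Neither type deviates, so the separating profile is an equilibrium.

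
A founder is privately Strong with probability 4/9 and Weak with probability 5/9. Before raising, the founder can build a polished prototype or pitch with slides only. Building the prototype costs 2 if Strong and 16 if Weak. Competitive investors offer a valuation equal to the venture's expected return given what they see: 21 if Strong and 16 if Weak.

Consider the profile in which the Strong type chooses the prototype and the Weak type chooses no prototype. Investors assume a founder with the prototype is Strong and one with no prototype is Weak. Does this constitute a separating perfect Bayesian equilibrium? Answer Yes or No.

Under these beliefs, the prototype earns valuation 21 and no prototype earns valuation 16.
Strong: the prototype nets 21 − 2 = 19; no prototype nets 16. Strong prefers the prototype.
Weak: the prototype nets 21 − 16 = 5; no prototype nets 16. Weak prefers no prototype.
Neither type deviates, so the separating profile is an equilibrium.

Yes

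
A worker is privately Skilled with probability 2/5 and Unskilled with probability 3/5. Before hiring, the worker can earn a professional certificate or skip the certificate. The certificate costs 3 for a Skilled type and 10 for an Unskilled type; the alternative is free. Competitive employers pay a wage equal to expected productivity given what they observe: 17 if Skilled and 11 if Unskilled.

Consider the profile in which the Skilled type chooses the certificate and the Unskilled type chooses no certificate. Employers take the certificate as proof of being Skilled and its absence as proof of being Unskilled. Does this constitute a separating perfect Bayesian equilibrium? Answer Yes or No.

Under these beliefs, the certificate earns wage 17 and no certificate earns wage 11.
Skilled: the certificate nets 17 − 3 = 14; no certificate nets 11. Skilled prefers the certificate.
Unskilled: the certificate nets 17 − 10 = 7; no certificate nets 11. Unskilled prefers no certificate.
Neither type deviates, so the separating profile is an equilibrium.

Yes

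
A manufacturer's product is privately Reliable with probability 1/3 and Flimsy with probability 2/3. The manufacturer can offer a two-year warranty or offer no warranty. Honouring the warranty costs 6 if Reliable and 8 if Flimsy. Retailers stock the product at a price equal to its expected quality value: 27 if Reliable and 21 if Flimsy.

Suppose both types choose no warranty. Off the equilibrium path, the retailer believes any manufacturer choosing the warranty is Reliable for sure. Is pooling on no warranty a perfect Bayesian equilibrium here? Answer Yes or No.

On path, the retailer holds the prior and pays 1/3·27 + 2/3·21 = 23. Off path (the warranty), believing Reliable, it pays 27.
Reliable: no warranty nets 23; the warranty nets 27 − 6 = 21. Reliable stays.
Flimsy: no warranty nets 23; the warranty nets 27 − 8 = 19. Flimsy stays.
No type deviates, so pooling is sustained.

Yes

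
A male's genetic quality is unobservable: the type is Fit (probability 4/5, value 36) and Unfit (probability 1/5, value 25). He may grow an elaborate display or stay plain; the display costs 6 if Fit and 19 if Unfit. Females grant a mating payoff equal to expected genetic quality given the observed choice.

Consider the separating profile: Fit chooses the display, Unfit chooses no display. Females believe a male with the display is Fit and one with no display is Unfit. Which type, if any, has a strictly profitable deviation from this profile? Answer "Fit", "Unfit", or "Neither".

Neither

The display pays 36; no display pays 25.
Fit: assigned the display, nets 36 − 6 = 30; deviating to no display nets 25.
Unfit: assigned no display, nets 25; deviating to the display nets 36 − 19 = 17.
Both types strictly prefer their assigned action; no profitable deviation.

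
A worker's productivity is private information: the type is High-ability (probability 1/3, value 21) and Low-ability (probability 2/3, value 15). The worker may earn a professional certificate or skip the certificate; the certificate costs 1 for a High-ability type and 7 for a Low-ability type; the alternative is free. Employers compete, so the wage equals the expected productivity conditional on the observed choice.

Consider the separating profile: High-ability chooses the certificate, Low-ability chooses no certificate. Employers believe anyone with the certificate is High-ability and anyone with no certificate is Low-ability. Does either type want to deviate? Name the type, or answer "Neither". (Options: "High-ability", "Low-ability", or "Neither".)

The certificate pays 21; no certificate pays 15.
High-ability: assigned the certificate, nets 21 − 1 = 20; deviating to no certificate nets 15.
Low-ability: assigned no certificate, nets 15; deviating to the certificate nets 21 − 7 = 14.
Both types strictly prefer their assigned action; no profitable deviation.

Neither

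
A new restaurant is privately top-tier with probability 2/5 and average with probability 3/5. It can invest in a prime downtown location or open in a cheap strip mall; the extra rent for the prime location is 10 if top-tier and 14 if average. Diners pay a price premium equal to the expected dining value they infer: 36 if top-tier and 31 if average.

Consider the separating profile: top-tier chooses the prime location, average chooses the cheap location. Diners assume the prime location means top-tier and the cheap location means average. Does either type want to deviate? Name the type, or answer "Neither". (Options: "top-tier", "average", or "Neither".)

The prime location pays 36; the cheap location pays 31.
top-tier: assigned the prime location, nets 36 − 10 = 26; deviating to the cheap location nets 31.
average: assigned the cheap location, nets 31; deviating to the prime location nets 36 − 14 = 22.
The top-tier type gains 5 by deviating.

top-tier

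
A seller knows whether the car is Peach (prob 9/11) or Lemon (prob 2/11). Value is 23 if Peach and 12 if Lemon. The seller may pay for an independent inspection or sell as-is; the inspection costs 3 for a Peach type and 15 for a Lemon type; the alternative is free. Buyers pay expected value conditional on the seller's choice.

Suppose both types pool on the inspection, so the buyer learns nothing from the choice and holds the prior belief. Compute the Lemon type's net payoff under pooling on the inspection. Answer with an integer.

6

Pooled price = 9/11·23 + 2/11·12 = 21.
Lemon pays cost 15 for the inspection, so net payoff = 21 − 15 = 6.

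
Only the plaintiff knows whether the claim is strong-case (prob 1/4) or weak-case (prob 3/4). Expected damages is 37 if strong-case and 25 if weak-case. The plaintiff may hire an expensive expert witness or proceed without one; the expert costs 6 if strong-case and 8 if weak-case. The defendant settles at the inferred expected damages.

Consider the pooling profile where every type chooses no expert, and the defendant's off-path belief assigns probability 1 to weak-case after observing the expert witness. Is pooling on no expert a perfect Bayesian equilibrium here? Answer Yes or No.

Yes

On path, the defendant holds the prior and pays 1/4·37 + 3/4·25 = 28. Off path (the expert witness), believing weak-case, it pays 25.
strong-case: no expert nets 28; the expert witness nets 25 − 6 = 19. strong-case stays.
weak-case: no expert nets 28; the expert witness nets 25 − 8 = 17. weak-case stays.
No type deviates, so pooling is sustained.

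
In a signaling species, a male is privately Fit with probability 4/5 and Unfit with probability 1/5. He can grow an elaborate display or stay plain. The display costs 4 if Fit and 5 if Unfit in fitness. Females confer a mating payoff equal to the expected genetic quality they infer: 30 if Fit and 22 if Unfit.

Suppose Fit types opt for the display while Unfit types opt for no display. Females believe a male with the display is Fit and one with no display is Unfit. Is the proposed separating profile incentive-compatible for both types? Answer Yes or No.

Under these beliefs, the display earns mating payoff 30 and no display earns mating payoff 22.
Fit: the display nets 30 − 4 = 26; no display nets 22. Fit prefers the display.
Unfit: the display nets 30 − 5 = 25; no display nets 22. Unfit would deviate to the display.
Unfit has a profitable deviation, so the profile is not an equilibrium.

No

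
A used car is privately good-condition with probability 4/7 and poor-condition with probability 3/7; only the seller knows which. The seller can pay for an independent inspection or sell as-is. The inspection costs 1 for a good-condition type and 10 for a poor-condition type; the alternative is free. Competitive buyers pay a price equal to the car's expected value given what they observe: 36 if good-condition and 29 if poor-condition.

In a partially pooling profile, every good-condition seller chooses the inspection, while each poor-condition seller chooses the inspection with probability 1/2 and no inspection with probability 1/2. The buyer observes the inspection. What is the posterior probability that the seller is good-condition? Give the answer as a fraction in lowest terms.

P(the inspection) = (4/7)·1 + (3/7)·(1/2) = 11/14.
By Bayes' rule, P(good-condition | the inspection) = (4/7) / (11/14) = 8/11.

8/11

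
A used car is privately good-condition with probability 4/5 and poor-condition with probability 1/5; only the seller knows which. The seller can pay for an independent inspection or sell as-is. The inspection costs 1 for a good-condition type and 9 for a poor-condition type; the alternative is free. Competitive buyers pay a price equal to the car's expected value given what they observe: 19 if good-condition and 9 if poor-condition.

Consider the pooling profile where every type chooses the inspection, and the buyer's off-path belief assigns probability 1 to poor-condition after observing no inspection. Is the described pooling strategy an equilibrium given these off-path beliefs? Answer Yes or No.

On path, the buyer holds the prior and pays 4/5·19 + 1/5·9 = 17. Off path (no inspection), believing poor-condition, it pays 9.
good-condition: the inspection nets 17 − 1 = 16; no inspection nets 9. good-condition stays.
poor-condition: the inspection nets 17 − 9 = 8; no inspection nets 9. poor-condition would deviate.
A type deviates, so pooling fails.

No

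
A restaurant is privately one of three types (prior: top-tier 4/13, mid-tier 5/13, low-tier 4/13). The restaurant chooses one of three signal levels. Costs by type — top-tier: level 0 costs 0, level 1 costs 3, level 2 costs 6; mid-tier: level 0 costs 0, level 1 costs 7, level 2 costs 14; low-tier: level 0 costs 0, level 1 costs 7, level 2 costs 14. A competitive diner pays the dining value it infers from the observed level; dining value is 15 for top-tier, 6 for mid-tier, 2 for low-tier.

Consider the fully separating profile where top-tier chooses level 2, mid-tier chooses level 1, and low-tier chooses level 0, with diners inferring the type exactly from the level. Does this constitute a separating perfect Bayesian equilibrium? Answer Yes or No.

No

Separating price premiums: level 2 → 15, level 1 → 6, level 0 → 2.
top-tier (assigned level 2): level 0: 2 − 0 = 2; level 1: 6 − 3 = 3; level 2: 15 − 6 = 9. top-tier stays.
mid-tier (assigned level 1): level 0: 2 − 0 = 2; level 1: 6 − 7 = -1; level 2: 15 − 14 = 1. mid-tier prefers level 0.
low-tier (assigned level 0): level 0: 2 − 0 = 2; level 1: 6 − 7 = -1; level 2: 15 − 14 = 1. low-tier stays.
At least one type deviates; the separating profile fails.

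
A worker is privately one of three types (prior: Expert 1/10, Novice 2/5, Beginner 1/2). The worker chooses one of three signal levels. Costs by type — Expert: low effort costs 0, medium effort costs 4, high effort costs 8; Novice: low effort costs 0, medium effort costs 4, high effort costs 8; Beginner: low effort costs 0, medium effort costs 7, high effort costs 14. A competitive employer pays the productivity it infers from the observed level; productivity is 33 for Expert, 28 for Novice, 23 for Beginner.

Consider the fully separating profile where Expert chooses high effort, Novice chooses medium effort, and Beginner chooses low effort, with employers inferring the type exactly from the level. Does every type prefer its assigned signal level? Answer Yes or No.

Separating wages: high effort → 33, medium effort → 28, low effort → 23.
Expert (assigned high effort): low effort: 23 − 0 = 23; medium effort: 28 − 4 = 24; high effort: 33 − 8 = 25. Expert stays.
Novice (assigned medium effort): low effort: 23 − 0 = 23; medium effort: 28 − 4 = 24; high effort: 33 − 8 = 25. Novice prefers high effort.
Beginner (assigned low effort): low effort: 23 − 0 = 23; medium effort: 28 − 7 = 21; high effort: 33 − 14 = 19. Beginner stays.
At least one type deviates; the separating profile fails.

No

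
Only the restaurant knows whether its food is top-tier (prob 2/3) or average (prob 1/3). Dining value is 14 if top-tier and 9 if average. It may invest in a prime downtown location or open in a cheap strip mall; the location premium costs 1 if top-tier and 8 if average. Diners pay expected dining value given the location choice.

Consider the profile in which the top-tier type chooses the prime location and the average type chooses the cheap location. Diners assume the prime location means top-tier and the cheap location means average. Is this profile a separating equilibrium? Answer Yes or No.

Under these beliefs, the prime location earns price premium 14 and the cheap location earns price premium 9.
top-tier: the prime location nets 14 − 1 = 13; the cheap location nets 9. top-tier prefers the prime location.
average: the prime location nets 14 − 8 = 6; the cheap location nets 9. average prefers the cheap location.
Neither type deviates, so the separating profile is an equilibrium.

Yes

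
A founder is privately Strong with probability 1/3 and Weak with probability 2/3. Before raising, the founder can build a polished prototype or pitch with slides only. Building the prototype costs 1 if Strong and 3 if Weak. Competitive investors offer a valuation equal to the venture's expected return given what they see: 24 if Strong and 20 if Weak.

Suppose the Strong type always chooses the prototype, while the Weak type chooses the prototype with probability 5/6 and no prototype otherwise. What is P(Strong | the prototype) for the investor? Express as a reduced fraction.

P(the prototype) = (1/3)·1 + (2/3)·(5/6) = 8/9.
By Bayes' rule, P(Strong | the prototype) = (1/3) / (8/9) = 3/8.

3/8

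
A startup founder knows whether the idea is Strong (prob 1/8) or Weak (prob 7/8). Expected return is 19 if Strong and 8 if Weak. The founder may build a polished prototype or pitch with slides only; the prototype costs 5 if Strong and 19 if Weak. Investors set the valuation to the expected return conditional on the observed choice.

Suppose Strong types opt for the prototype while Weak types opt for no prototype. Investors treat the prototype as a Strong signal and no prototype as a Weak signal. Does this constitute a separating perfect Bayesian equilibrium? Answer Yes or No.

Yes

Under these beliefs, the prototype earns valuation 19 and no prototype earns valuation 8.
Strong: the prototype nets 19 − 5 = 14; no prototype nets 8. Strong prefers the prototype.
Weak: the prototype nets 19 − 19 = 0; no prototype nets 8. Weak prefers no prototype.
Neither type deviates, so the separating profile is an equilibrium.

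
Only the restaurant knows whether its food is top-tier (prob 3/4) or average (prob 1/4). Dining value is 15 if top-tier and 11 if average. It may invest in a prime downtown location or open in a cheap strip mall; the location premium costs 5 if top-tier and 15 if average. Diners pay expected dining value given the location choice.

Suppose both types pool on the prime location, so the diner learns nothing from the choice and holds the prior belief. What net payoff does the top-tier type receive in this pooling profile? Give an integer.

Pooled price premium = 3/4·15 + 1/4·11 = 14.
top-tier pays cost 5 for the prime location, so net payoff = 14 − 5 = 9.

9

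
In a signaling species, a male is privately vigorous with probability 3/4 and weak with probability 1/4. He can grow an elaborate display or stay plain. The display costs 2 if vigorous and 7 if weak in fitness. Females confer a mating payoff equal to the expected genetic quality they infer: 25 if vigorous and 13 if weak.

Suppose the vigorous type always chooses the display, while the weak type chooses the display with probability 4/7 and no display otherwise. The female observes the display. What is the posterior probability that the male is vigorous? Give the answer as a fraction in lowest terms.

21/25

P(the display) = (3/4)·1 + (1/4)·(4/7) = 25/28.
By Bayes' rule, P(vigorous | the display) = (3/4) / (25/28) = 21/25.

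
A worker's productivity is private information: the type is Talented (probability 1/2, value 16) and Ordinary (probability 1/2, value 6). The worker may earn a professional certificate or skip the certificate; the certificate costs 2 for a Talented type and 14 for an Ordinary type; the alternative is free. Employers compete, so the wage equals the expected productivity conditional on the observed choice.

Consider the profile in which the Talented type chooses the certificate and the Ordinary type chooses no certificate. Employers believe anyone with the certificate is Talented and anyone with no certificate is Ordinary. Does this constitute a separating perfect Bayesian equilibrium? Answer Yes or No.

Under these beliefs, the certificate earns wage 16 and no certificate earns wage 6.
Talented: the certificate nets 16 − 2 = 14; no certificate nets 6. Talented prefers the certificate.
Ordinary: the certificate nets 16 − 14 = 2; no certificate nets 6. Ordinary prefers no certificate.
Neither type deviates, so the separating profile is an equilibrium.

Yes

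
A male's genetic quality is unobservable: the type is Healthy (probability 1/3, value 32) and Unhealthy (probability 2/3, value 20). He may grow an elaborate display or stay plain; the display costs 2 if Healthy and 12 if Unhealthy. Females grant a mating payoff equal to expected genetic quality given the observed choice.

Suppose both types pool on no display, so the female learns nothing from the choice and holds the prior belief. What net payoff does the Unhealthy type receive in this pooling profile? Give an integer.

24

Pooled mating payoff = 1/3·32 + 2/3·20 = 24.
Unhealthy pays no cost for no display, so net payoff = 24.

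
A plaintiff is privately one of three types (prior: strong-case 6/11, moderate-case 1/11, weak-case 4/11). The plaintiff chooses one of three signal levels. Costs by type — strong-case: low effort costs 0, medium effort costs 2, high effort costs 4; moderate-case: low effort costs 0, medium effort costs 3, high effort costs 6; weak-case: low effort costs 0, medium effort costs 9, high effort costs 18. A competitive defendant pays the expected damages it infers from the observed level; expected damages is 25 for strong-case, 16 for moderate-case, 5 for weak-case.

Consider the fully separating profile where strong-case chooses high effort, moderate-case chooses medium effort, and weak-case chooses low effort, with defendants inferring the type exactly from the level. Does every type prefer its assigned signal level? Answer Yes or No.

Separating settlements: high effort → 25, medium effort → 16, low effort → 5.
strong-case (assigned high effort): low effort: 5 − 0 = 5; medium effort: 16 − 2 = 14; high effort: 25 − 4 = 21. strong-case stays.
moderate-case (assigned medium effort): low effort: 5 − 0 = 5; medium effort: 16 − 3 = 13; high effort: 25 − 6 = 19. moderate-case prefers high effort.
weak-case (assigned low effort): low effort: 5 − 0 = 5; medium effort: 16 − 9 = 7; high effort: 25 − 18 = 7. weak-case prefers medium effort.
At least one type deviates; the separating profile fails.

No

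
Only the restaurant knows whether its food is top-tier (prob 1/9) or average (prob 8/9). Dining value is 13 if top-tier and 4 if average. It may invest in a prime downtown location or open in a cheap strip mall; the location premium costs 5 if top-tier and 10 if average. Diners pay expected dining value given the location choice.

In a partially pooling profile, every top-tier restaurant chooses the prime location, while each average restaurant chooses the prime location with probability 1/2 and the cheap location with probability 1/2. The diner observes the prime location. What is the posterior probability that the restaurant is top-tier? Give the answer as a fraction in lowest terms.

1/5

P(the prime location) = (1/9)·1 + (8/9)·(1/2) = 5/9.
By Bayes' rule, P(top-tier | the prime location) = (1/9) / (5/9) = 1/5.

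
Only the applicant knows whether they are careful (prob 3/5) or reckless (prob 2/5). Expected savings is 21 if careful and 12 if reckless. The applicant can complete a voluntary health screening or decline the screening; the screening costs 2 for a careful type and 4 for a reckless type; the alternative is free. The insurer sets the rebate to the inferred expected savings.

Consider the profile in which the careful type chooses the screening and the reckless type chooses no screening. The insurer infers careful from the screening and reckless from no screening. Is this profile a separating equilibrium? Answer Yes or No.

Under these beliefs, the screening earns rebate 21 and no screening earns rebate 12.
careful: the screening nets 21 − 2 = 19; no screening nets 12. careful prefers the screening.
reckless: the screening nets 21 − 4 = 17; no screening nets 12. reckless would deviate to the screening.
reckless has a profitable deviation, so the profile is not an equilibrium.

No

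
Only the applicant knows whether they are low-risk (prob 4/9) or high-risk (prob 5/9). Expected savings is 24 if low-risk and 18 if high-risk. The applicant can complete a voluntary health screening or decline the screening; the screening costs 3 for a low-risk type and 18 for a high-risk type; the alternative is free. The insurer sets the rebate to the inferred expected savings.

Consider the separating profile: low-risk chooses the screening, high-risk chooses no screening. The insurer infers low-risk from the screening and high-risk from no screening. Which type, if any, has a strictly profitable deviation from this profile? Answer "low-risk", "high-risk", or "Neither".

The screening pays 24; no screening pays 18.
low-risk: assigned the screening, nets 24 − 3 = 21; deviating to no screening nets 18.
high-risk: assigned no screening, nets 18; deviating to the screening nets 24 − 18 = 6.
Both types strictly prefer their assigned action; no profitable deviation.

Neither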